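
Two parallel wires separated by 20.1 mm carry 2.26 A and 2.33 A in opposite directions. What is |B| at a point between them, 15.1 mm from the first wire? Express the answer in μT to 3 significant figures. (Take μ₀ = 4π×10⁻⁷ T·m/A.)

Each long wire gives B = μ₀I/(2πd). Distances are d₁ = 0.0151 m and d₂ = 0.005 m.
B₁ = 2.99×10⁻⁵ T, B₂ = 9.32×10⁻⁵ T.
Between antiparallel currents both contributions point the same way, so they add. B = B₁ + B₂ = 2.99×10⁻⁵ + 9.32×10⁻⁵ = 1.23×10⁻⁴ T.

B ≈ 123 μT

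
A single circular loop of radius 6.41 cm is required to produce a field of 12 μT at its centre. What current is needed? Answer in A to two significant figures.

I ≈ 1.2 A

At the centre of a circular loop B = μ₀I/(2R), so I = 2RB/μ₀.
With R = 0.0641 m, I = 2 × 0.0641 × 1.20×10⁻⁵ / (4π×10⁻⁷) = 1.22 A.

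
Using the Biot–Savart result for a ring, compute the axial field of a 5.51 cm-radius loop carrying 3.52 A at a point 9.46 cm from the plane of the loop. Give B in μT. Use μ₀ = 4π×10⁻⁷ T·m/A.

B ≈ 5.12 μT

On the axis of a circular loop, B = μ₀IR² / [2(R²+z²)^(3/2)].
R² + z² = (0.0551)² + (0.0946)² = 0.01199 m², and (R²+z²)^(3/2) = 1.31×10⁻³ m³.
B = (4π×10⁻⁷ × 3.52 × 0.003036) / (2 × 1.31×10⁻³) = 5.12×10⁻⁶ T.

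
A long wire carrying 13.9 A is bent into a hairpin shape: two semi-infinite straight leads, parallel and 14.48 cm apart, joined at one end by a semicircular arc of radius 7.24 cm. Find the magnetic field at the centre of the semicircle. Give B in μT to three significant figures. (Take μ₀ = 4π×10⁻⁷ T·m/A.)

B ≈ 98.7 μT

The semicircular arc contributes B_arc = μ₀I·π/(4πR) = μ₀I/(4R) = 6.03×10⁻⁵ T.
Each semi-infinite lead is at perpendicular distance R = 0.0724 m from the centre, with the perpendicular foot at its near end, so it contributes μ₀I/(4πR); both point the same way, together 3.84×10⁻⁵ T.
Arc and leads all point the same direction: B = 6.03×10⁻⁵ + 3.84×10⁻⁵ = 9.87×10⁻⁵ T.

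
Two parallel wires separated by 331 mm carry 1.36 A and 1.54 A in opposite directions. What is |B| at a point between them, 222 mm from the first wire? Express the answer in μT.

Each long wire gives B = μ₀I/(2πd). Distances are d₁ = 0.222 m and d₂ = 0.109 m.
B₁ = 1.23×10⁻⁶ T, B₂ = 2.83×10⁻⁶ T.
Between antiparallel currents both contributions point the same way, so they add. B = B₁ + B₂ = 1.23×10⁻⁶ + 2.83×10⁻⁶ = 4.05×10⁻⁶ T.

B ≈ 4.05 μT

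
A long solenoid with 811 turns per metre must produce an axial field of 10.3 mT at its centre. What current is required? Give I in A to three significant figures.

I ≈ 10.1 A

Inside a long solenoid B = μ₀nI with n = 811 m⁻¹, so I = B/(μ₀n).
I = 1.03×10⁻² / (4π×10⁻⁷ × 811) = 10.1 A.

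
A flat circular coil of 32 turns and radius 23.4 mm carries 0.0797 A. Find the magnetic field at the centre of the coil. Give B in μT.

For an N-turn flat coil, B = Nμ₀I/(2R) with R = 0.0234 m.
B = 32 × 2.14×10⁻⁶ T = 6.85×10⁻⁵ T.

B ≈ 68.5 μT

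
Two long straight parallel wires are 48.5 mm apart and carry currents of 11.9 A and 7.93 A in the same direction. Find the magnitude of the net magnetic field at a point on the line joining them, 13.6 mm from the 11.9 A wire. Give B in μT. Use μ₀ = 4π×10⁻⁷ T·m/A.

B ≈ 130 μT

Each long wire gives B = μ₀I/(2πd). Distances are d₁ = 0.0136 m and d₂ = 0.0349 m.
B₁ = 1.75×10⁻⁴ T, B₂ = 4.54×10⁻⁵ T.
Between parallel currents the two contributions point in opposite directions, so they subtract. B = |B₁ − B₂| = |1.75×10⁻⁴ − 4.54×10⁻⁵| = 1.30×10⁻⁴ T.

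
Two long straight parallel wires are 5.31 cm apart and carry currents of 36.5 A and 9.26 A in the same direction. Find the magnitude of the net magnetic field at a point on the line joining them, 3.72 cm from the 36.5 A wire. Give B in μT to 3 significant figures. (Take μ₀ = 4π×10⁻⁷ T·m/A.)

B ≈ 79.8 μT

Each long wire gives B = μ₀I/(2πd). Distances are d₁ = 0.0372 m and d₂ = 0.0159 m.
B₁ = 1.96×10⁻⁴ T, B₂ = 1.16×10⁻⁴ T.
Between parallel currents the two contributions point in opposite directions, so they subtract. B = |B₁ − B₂| = |1.96×10⁻⁴ − 1.16×10⁻⁴| = 7.98×10⁻⁵ T.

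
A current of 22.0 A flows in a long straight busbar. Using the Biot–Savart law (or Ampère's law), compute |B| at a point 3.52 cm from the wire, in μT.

For an infinitely long straight wire, B = μ₀I/(2πd).
B = (4π×10⁻⁷ × 22.0) / (2π × 0.0352) = 1.25×10⁻⁴ T.

B ≈ 125 μT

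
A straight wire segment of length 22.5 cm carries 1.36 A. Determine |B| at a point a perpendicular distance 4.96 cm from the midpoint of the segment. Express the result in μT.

B ≈ 5.02 μT

For a finite straight segment, B = (μ₀I/4πd)(sinθ₁ + sinθ₂), where θ₁, θ₂ are the angles from the perpendicular to each end.
The perpendicular from the point meets the wire at its midpoint, so each end is L/2 = 0.1125 m away along the wire.
sinθ₁ = 0.1125/√(0.1125²+0.0496²) = 0.9150; sinθ₂ = 0.1125/√(0.1125²+0.0496²) = 0.9150.
B = (4π×10⁻⁷ × 1.36) / (4π × 0.0496) × (0.9150 + 0.9150) = 5.02×10⁻⁶ T.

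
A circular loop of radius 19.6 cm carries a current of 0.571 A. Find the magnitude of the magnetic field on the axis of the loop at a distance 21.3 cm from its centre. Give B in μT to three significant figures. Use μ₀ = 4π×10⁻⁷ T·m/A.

B ≈ 0.568 μT

On the axis of a circular loop, B = μ₀IR² / [2(R²+z²)^(3/2)].
R² + z² = (0.196)² + (0.213)² = 0.08379 m², and (R²+z²)^(3/2) = 2.43×10⁻² m³.
B = (4π×10⁻⁷ × 0.571 × 0.03842) / (2 × 2.43×10⁻²) = 5.68×10⁻⁷ T.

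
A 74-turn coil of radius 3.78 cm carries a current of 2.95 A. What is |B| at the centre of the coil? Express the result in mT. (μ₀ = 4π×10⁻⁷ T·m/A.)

For an N-turn flat coil, B = Nμ₀I/(2R) with R = 0.0378 m.
B = 74 × 4.90×10⁻⁵ T = 3.63×10⁻³ T.

B ≈ 3.63 mT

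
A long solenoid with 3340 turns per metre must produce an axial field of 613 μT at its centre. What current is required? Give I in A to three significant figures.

Inside a long solenoid B = μ₀nI with n = 3340 m⁻¹, so I = B/(μ₀n).
I = 6.13×10⁻⁴ / (4π×10⁻⁷ × 3340) = 0.146 A.

I ≈ 0.146 A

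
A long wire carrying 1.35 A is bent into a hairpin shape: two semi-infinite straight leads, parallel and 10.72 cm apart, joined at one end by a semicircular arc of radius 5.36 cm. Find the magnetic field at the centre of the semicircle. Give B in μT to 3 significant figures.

The semicircular arc contributes B_arc = μ₀I·π/(4πR) = μ₀I/(4R) = 7.91×10⁻⁶ T.
Each semi-infinite lead is at perpendicular distance R = 0.0536 m from the centre, with the perpendicular foot at its near end, so it contributes μ₀I/(4πR); both point the same way, together 5.04×10⁻⁶ T.
Arc and leads all point the same direction: B = 7.91×10⁻⁶ + 5.04×10⁻⁶ = 1.29×10⁻⁵ T.

B ≈ 12.9 μT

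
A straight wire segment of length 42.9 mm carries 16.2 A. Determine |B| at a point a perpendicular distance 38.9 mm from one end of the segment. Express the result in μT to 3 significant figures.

B ≈ 30.9 μT

For a finite straight segment, B = (μ₀I/4πd)(sinθ₁ + sinθ₂), where θ₁, θ₂ are the angles from the perpendicular to each end.
The perpendicular foot is at one end, so the two end-offsets along the wire are 0 and L = 0.0429 m.
sinθ₁ = 0/√(0²+0.0389²) = 0.0000; sinθ₂ = 0.0429/√(0.0429²+0.0389²) = 0.7408.
B = (4π×10⁻⁷ × 16.2) / (4π × 0.0389) × (0.0000 + 0.7408) = 3.09×10⁻⁵ T.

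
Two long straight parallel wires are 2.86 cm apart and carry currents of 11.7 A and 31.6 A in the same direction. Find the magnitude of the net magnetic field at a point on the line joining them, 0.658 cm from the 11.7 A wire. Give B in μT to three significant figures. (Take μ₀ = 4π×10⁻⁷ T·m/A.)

B ≈ 68.6 μT

Each long wire gives B = μ₀I/(2πd). Distances are d₁ = 0.00658 m and d₂ = 0.02202 m.
B₁ = 3.56×10⁻⁴ T, B₂ = 2.87×10⁻⁴ T.
Between parallel currents the two contributions point in opposite directions, so they subtract. B = |B₁ − B₂| = |3.56×10⁻⁴ − 2.87×10⁻⁴| = 6.86×10⁻⁵ T.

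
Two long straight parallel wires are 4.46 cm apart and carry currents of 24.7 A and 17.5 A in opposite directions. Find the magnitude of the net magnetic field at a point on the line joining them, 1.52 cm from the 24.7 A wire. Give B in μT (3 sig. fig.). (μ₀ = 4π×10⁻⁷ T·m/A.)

B ≈ 444 μT

Each long wire gives B = μ₀I/(2πd). Distances are d₁ = 0.0152 m and d₂ = 0.0294 m.
B₁ = 3.25×10⁻⁴ T, B₂ = 1.19×10⁻⁴ T.
Between antiparallel currents both contributions point the same way, so they add. B = B₁ + B₂ = 3.25×10⁻⁴ + 1.19×10⁻⁴ = 4.44×10⁻⁴ T.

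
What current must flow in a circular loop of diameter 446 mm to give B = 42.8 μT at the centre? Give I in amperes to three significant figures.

I ≈ 15.2 A

At the centre of a circular loop B = μ₀I/(2R), so I = 2RB/μ₀.
With R = 0.223 m, I = 2 × 0.223 × 4.28×10⁻⁵ / (4π×10⁻⁷) = 15.2 A.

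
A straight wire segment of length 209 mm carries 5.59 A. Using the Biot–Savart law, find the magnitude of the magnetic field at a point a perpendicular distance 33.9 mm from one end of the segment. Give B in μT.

B ≈ 16.3 μT

For a finite straight segment, B = (μ₀I/4πd)(sinθ₁ + sinθ₂), where θ₁, θ₂ are the angles from the perpendicular to each end.
The perpendicular foot is at one end, so the two end-offsets along the wire are 0 and L = 0.209 m.
sinθ₁ = 0/√(0²+0.0339²) = 0.0000; sinθ₂ = 0.209/√(0.209²+0.0339²) = 0.9871.
B = (4π×10⁻⁷ × 5.59) / (4π × 0.0339) × (0.0000 + 0.9871) = 1.63×10⁻⁵ T.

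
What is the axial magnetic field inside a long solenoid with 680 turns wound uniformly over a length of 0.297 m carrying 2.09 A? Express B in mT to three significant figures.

B ≈ 6.01 mT

Inside a long solenoid, B = μ₀nI with n = 2290 turns/m.
B = 4π×10⁻⁷ × 2290 × 2.09 = 6.01×10⁻³ T.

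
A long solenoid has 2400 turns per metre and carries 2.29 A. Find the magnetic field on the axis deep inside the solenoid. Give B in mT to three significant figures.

Inside a long solenoid, B = μ₀nI with n = 2400 turns/m.
B = 4π×10⁻⁷ × 2400 × 2.29 = 6.91×10⁻³ T.

B ≈ 6.91 mT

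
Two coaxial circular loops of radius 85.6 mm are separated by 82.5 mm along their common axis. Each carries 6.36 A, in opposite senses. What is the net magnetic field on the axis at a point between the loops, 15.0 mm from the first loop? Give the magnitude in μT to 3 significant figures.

B ≈ 22.0 μT

Each loop contributes B = μ₀IR²/[2(R²+z²)^(3/2)] on the axis, with z measured from that loop.
Loop 1 (z = 0.015 m): B₁ = 4.46×10⁻⁵ T. Loop 2 (z = 0.0675 m): B₂ = 2.26×10⁻⁵ T.
The fields oppose: B = |B₁ − B₂| = 2.20×10⁻⁵ T.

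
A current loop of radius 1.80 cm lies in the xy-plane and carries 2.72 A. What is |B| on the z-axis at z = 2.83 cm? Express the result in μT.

On the axis of a circular loop, B = μ₀IR² / [2(R²+z²)^(3/2)].
R² + z² = (0.018)² + (0.0283)² = 0.001125 m², and (R²+z²)^(3/2) = 3.77×10⁻⁵ m³.
B = (4π×10⁻⁷ × 2.72 × 0.000324) / (2 × 3.77×10⁻⁵) = 1.47×10⁻⁵ T.

B ≈ 14.7 μT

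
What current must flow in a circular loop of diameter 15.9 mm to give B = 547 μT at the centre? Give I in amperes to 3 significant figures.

I ≈ 6.92 A

At the centre of a circular loop B = μ₀I/(2R), so I = 2RB/μ₀.
With R = 0.00795 m, I = 2 × 0.00795 × 5.47×10⁻⁴ / (4π×10⁻⁷) = 6.92 A.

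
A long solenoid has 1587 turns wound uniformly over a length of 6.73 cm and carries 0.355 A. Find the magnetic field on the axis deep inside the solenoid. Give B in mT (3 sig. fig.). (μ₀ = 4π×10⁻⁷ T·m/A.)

B ≈ 10.5 mT

Inside a long solenoid, B = μ₀nI with n = 2.358×10⁴ turns/m.
B = 4π×10⁻⁷ × 2.358×10⁴ × 0.355 = 1.05×10⁻² T.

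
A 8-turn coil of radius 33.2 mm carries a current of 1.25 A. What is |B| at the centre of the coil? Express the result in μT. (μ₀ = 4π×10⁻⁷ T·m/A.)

For an N-turn flat coil, B = Nμ₀I/(2R) with R = 0.0332 m.
B = 8 × 2.37×10⁻⁵ T = 1.89×10⁻⁴ T.

B ≈ 189 μT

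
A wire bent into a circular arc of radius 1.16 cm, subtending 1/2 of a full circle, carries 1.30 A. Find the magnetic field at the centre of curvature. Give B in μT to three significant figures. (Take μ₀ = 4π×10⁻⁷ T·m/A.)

B ≈ 35.2 μT

The Biot–Savart field of a circular arc at its centre is B = μ₀Iφ/(4πR), with φ = 3.142 rad.
B = (4π×10⁻⁷ × 1.30 × 3.142) / (4π × 0.0116) = 3.52×10⁻⁵ T.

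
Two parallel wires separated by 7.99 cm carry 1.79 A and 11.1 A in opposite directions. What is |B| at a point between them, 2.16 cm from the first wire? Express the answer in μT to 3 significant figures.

Each long wire gives B = μ₀I/(2πd). Distances are d₁ = 0.0216 m and d₂ = 0.0583 m.
B₁ = 1.66×10⁻⁵ T, B₂ = 3.81×10⁻⁵ T.
Between antiparallel currents both contributions point the same way, so they add. B = B₁ + B₂ = 1.66×10⁻⁵ + 3.81×10⁻⁵ = 5.47×10⁻⁵ T.

B ≈ 54.7 μT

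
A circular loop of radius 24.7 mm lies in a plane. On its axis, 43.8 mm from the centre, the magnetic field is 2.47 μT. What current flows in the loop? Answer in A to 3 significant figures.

On the axis of a loop, B = μ₀IR²/[2(R²+z²)^(3/2)], so I = 2B(R²+z²)^(3/2)/(μ₀R²).
R² + z² = 0.0006101 + 0.001918 = 0.002529 m²; raised to 3/2 gives 1.27×10⁻⁴ m³.
I = 2 × 2.47×10⁻⁶ × 1.27×10⁻⁴ / (1.26×10⁻⁶ × 0.0006101) = 0.819 A.

I ≈ 0.819 A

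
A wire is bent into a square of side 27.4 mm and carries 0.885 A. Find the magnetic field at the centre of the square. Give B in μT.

Each side is a finite straight segment at perpendicular distance d = a/(2 tan(π/4)) = 0.0137 m from the centre, with end-angles ±π/4.
One side contributes B₁ = (μ₀I/4πd)·2 sin(π/4) = 9.14×10⁻⁶ T.
All 4 sides add in the same direction: B = 4 × 9.14×10⁻⁶ = 3.65×10⁻⁵ T.

B ≈ 36.5 μT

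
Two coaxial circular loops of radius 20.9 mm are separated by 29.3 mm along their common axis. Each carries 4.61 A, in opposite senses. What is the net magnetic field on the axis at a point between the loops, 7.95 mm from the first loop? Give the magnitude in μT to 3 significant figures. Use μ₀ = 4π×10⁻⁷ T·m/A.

B ≈ 65.7 μT

Each loop contributes B = μ₀IR²/[2(R²+z²)^(3/2)] on the axis, with z measured from that loop.
Loop 1 (z = 0.00795 m): B₁ = 1.13×10⁻⁴ T. Loop 2 (z = 0.02135 m): B₂ = 4.74×10⁻⁵ T.
The fields oppose: B = |B₁ − B₂| = 6.57×10⁻⁵ T.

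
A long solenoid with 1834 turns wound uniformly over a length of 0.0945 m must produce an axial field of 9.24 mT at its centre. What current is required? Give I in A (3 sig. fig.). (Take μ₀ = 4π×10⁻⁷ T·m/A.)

Inside a long solenoid B = μ₀nI with n = 1.941×10⁴ m⁻¹, so I = B/(μ₀n).
I = 9.24×10⁻³ / (4π×10⁻⁷ × 1.941×10⁴) = 0.379 A.

I ≈ 0.379 A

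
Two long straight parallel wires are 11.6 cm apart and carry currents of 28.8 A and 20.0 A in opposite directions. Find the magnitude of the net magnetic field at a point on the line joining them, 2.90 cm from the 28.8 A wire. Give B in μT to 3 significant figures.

B ≈ 245 μT

Each long wire gives B = μ₀I/(2πd). Distances are d₁ = 0.029 m and d₂ = 0.087 m.
B₁ = 1.99×10⁻⁴ T, B₂ = 4.60×10⁻⁵ T.
Between antiparallel currents both contributions point the same way, so they add. B = B₁ + B₂ = 1.99×10⁻⁴ + 4.60×10⁻⁵ = 2.45×10⁻⁴ T.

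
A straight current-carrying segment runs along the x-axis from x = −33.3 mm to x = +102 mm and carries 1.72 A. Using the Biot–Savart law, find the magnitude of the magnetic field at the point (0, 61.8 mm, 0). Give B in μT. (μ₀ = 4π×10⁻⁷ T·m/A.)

B ≈ 3.70 μT

For a finite straight segment, B = (μ₀I/4πd)(sinθ₁ + sinθ₂), where θ₁, θ₂ are the angles from the perpendicular to each end.
The perpendicular distance is d = 0.0618 m; the end-offsets along the wire are a = 0.0333 m and b = 0.102 m.
sinθ₁ = 0.0333/√(0.0333²+0.0618²) = 0.4744; sinθ₂ = 0.102/√(0.102²+0.0618²) = 0.8553.
B = (4π×10⁻⁷ × 1.72) / (4π × 0.0618) × (0.4744 + 0.8553) = 3.70×10⁻⁶ T.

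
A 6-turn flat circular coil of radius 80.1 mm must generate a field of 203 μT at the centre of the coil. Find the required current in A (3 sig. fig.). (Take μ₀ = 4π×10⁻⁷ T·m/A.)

For an N-turn coil, B = Nμ₀I/(2R) with R = 0.0801 m, so I = 2RB/(Nμ₀) = 2 × 0.0801 × 2.03×10⁻⁴ / (6 × 4π×10⁻⁷) = 4.31 A.

I ≈ 4.31 A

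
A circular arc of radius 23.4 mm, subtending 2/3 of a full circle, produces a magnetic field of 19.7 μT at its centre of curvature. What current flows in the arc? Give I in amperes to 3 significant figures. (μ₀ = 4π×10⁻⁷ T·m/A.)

I ≈ 1.10 A

For a circular arc, B = μ₀Iφ/(4πR) with φ in radians; here φ = 4.189 rad.
So I = 4πRB/(μ₀φ) = 4π × 0.0234 × 1.97×10⁻⁵ / (4π×10⁻⁷ × 4.189) = 1.10 A.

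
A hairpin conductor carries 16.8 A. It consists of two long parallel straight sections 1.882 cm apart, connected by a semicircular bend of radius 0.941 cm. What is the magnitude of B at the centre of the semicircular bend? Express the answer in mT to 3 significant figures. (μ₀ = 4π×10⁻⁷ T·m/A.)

B ≈ 0.918 mT

The semicircular arc contributes B_arc = μ₀I·π/(4πR) = μ₀I/(4R) = 5.61×10⁻⁴ T.
Each semi-infinite lead is at perpendicular distance R = 0.00941 m from the centre, with the perpendicular foot at its near end, so it contributes μ₀I/(4πR); both point the same way, together 3.57×10⁻⁴ T.
Arc and leads all point the same direction: B = 5.61×10⁻⁴ + 3.57×10⁻⁴ = 9.18×10⁻⁴ T.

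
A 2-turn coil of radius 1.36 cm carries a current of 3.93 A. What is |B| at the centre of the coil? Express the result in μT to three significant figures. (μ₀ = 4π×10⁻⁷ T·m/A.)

For an N-turn flat coil, B = Nμ₀I/(2R) with R = 0.0136 m.
B = 2 × 1.82×10⁻⁴ T = 3.63×10⁻⁴ T.

B ≈ 363 μT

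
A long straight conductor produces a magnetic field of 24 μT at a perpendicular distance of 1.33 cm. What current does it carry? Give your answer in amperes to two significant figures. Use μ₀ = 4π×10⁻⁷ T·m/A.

I ≈ 1.6 A

For a long straight wire B = μ₀I/(2πd), so I = 2πdB/μ₀.
I = 2π × 0.0133 × 2.40×10⁻⁵ / (4π×10⁻⁷) = 1.60 A.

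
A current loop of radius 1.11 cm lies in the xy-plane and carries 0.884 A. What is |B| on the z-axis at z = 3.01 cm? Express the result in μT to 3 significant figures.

On the axis of a circular loop, B = μ₀IR² / [2(R²+z²)^(3/2)].
R² + z² = (0.0111)² + (0.0301)² = 0.001029 m², and (R²+z²)^(3/2) = 3.30×10⁻⁵ m³.
B = (4π×10⁻⁷ × 0.884 × 0.0001232) / (2 × 3.30×10⁻⁵) = 2.07×10⁻⁶ T.

B ≈ 2.07 μT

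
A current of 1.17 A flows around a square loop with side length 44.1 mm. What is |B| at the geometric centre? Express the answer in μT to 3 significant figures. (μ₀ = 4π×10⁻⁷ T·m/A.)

B ≈ 30.0 μT

Each side is a finite straight segment at perpendicular distance d = a/(2 tan(π/4)) = 0.02205 m from the centre, with end-angles ±π/4.
One side contributes B₁ = (μ₀I/4πd)·2 sin(π/4) = 7.50×10⁻⁶ T.
All 4 sides add in the same direction: B = 4 × 7.50×10⁻⁶ = 3.00×10⁻⁵ T.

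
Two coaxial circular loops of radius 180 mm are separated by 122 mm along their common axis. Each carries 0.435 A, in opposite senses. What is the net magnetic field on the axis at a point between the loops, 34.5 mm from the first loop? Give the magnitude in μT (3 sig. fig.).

Each loop contributes B = μ₀IR²/[2(R²+z²)^(3/2)] on the axis, with z measured from that loop.
Loop 1 (z = 0.0345 m): B₁ = 1.44×10⁻⁶ T. Loop 2 (z = 0.0875 m): B₂ = 1.10×10⁻⁶ T.
The fields oppose: B = |B₁ − B₂| = 3.34×10⁻⁷ T.

B ≈ 0.334 μT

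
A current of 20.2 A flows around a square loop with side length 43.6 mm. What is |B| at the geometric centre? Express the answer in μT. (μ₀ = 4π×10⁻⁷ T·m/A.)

Each side is a finite straight segment at perpendicular distance d = a/(2 tan(π/4)) = 0.0218 m from the centre, with end-angles ±π/4.
One side contributes B₁ = (μ₀I/4πd)·2 sin(π/4) = 1.31×10⁻⁴ T.
All 4 sides add in the same direction: B = 4 × 1.31×10⁻⁴ = 5.24×10⁻⁴ T.

B ≈ 524 μT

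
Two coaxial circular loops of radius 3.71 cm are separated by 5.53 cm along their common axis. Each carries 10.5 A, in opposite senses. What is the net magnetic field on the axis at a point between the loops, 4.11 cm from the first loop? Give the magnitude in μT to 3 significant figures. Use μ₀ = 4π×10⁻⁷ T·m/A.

Each loop contributes B = μ₀IR²/[2(R²+z²)^(3/2)] on the axis, with z measured from that loop.
Loop 1 (z = 0.0411 m): B₁ = 5.35×10⁻⁵ T. Loop 2 (z = 0.0142 m): B₂ = 1.45×10⁻⁴ T.
The fields oppose: B = |B₁ − B₂| = 9.14×10⁻⁵ T.

B ≈ 91.4 μT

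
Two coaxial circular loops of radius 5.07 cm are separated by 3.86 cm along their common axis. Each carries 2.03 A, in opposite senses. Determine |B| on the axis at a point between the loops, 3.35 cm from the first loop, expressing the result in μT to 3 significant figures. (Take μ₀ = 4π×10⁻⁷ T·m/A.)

B ≈ 10.2 μT

Each loop contributes B = μ₀IR²/[2(R²+z²)^(3/2)] on the axis, with z measured from that loop.
Loop 1 (z = 0.0335 m): B₁ = 1.46×10⁻⁵ T. Loop 2 (z = 0.0051 m): B₂ = 2.48×10⁻⁵ T.
The fields oppose: B = |B₁ − B₂| = 1.02×10⁻⁵ T.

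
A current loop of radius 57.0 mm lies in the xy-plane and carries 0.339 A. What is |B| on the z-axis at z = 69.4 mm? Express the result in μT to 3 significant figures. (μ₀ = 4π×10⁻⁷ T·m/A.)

On the axis of a circular loop, B = μ₀IR² / [2(R²+z²)^(3/2)].
R² + z² = (0.057)² + (0.0694)² = 0.008065 m², and (R²+z²)^(3/2) = 7.24×10⁻⁴ m³.
B = (4π×10⁻⁷ × 0.339 × 0.003249) / (2 × 7.24×10⁻⁴) = 9.55×10⁻⁷ T.

B ≈ 0.955 μT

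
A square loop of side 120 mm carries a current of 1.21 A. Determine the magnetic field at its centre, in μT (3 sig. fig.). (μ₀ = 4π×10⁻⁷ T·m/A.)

B ≈ 11.4 μT

Each side is a finite straight segment at perpendicular distance d = a/(2 tan(π/4)) = 0.06 m from the centre, with end-angles ±π/4.
One side contributes B₁ = (μ₀I/4πd)·2 sin(π/4) = 2.85×10⁻⁶ T.
All 4 sides add in the same direction: B = 4 × 2.85×10⁻⁶ = 1.14×10⁻⁵ T.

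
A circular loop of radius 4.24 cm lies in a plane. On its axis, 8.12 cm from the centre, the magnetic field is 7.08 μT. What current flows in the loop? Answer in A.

On the axis of a loop, B = μ₀IR²/[2(R²+z²)^(3/2)], so I = 2B(R²+z²)^(3/2)/(μ₀R²).
R² + z² = 0.001798 + 0.006593 = 0.008391 m²; raised to 3/2 gives 7.69×10⁻⁴ m³.
I = 2 × 7.08×10⁻⁶ × 7.69×10⁻⁴ / (1.26×10⁻⁶ × 0.001798) = 4.82 A.

I ≈ 4.82 A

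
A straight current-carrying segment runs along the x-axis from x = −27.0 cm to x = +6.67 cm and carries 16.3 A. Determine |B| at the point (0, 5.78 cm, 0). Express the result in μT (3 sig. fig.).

For a finite straight segment, B = (μ₀I/4πd)(sinθ₁ + sinθ₂), where θ₁, θ₂ are the angles from the perpendicular to each end.
The perpendicular distance is d = 0.0578 m; the end-offsets along the wire are a = 0.27 m and b = 0.0667 m.
sinθ₁ = 0.27/√(0.27²+0.0578²) = 0.9778; sinθ₂ = 0.0667/√(0.0667²+0.0578²) = 0.7557.
B = (4π×10⁻⁷ × 16.3) / (4π × 0.0578) × (0.9778 + 0.7557) = 4.89×10⁻⁵ T.

B ≈ 48.9 μT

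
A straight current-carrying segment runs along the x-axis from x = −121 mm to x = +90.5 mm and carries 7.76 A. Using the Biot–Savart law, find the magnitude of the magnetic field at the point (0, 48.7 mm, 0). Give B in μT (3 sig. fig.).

B ≈ 28.8 μT

For a finite straight segment, B = (μ₀I/4πd)(sinθ₁ + sinθ₂), where θ₁, θ₂ are the angles from the perpendicular to each end.
The perpendicular distance is d = 0.0487 m; the end-offsets along the wire are a = 0.121 m and b = 0.0905 m.
sinθ₁ = 0.121/√(0.121²+0.0487²) = 0.9277; sinθ₂ = 0.0905/√(0.0905²+0.0487²) = 0.8806.
B = (4π×10⁻⁷ × 7.76) / (4π × 0.0487) × (0.9277 + 0.8806) = 2.88×10⁻⁵ T.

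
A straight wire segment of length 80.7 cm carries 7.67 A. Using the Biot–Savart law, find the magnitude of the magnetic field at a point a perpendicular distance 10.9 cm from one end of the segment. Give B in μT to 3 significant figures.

For a finite straight segment, B = (μ₀I/4πd)(sinθ₁ + sinθ₂), where θ₁, θ₂ are the angles from the perpendicular to each end.
The perpendicular foot is at one end, so the two end-offsets along the wire are 0 and L = 0.807 m.
sinθ₁ = 0/√(0²+0.109²) = 0.0000; sinθ₂ = 0.807/√(0.807²+0.109²) = 0.9910.
B = (4π×10⁻⁷ × 7.67) / (4π × 0.109) × (0.0000 + 0.9910) = 6.97×10⁻⁶ T.

B ≈ 6.97 μT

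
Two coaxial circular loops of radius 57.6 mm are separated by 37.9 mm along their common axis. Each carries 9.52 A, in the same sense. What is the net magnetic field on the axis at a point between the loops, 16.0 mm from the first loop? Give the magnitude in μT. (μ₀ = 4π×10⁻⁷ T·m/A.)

Each loop contributes B = μ₀IR²/[2(R²+z²)^(3/2)] on the axis, with z measured from that loop.
Loop 1 (z = 0.016 m): B₁ = 9.29×10⁻⁵ T. Loop 2 (z = 0.0219 m): B₂ = 8.48×10⁻⁵ T.
The fields add: B = B₁ + B₂ = 1.78×10⁻⁴ T.

B ≈ 178 μT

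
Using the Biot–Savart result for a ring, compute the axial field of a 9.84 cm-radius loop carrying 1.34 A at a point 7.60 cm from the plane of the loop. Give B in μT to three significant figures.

On the axis of a circular loop, B = μ₀IR² / [2(R²+z²)^(3/2)].
R² + z² = (0.0984)² + (0.076)² = 0.01546 m², and (R²+z²)^(3/2) = 1.92×10⁻³ m³.
B = (4π×10⁻⁷ × 1.34 × 0.009683) / (2 × 1.92×10⁻³) = 4.24×10⁻⁶ T.

B ≈ 4.24 μT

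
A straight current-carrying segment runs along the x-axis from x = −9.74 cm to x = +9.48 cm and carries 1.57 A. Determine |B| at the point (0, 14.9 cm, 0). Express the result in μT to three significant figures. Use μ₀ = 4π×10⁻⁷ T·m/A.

B ≈ 1.14 μT

For a finite straight segment, B = (μ₀I/4πd)(sinθ₁ + sinθ₂), where θ₁, θ₂ are the angles from the perpendicular to each end.
The perpendicular distance is d = 0.149 m; the end-offsets along the wire are a = 0.0974 m and b = 0.0948 m.
sinθ₁ = 0.0974/√(0.0974²+0.149²) = 0.5472; sinθ₂ = 0.0948/√(0.0948²+0.149²) = 0.5368.
B = (4π×10⁻⁷ × 1.57) / (4π × 0.149) × (0.5472 + 0.5368) = 1.14×10⁻⁶ T.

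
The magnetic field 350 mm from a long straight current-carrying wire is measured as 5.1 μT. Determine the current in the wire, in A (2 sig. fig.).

I ≈ 8.9 A

For a long straight wire B = μ₀I/(2πd), so I = 2πdB/μ₀.
I = 2π × 0.35 × 5.10×10⁻⁶ / (4π×10⁻⁷) = 8.92 A.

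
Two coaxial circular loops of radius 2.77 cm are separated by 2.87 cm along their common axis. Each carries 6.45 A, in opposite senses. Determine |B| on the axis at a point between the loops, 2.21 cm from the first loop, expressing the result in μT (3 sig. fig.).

B ≈ 64.8 μT

Each loop contributes B = μ₀IR²/[2(R²+z²)^(3/2)] on the axis, with z measured from that loop.
Loop 1 (z = 0.0221 m): B₁ = 6.99×10⁻⁵ T. Loop 2 (z = 0.0066 m): B₂ = 1.35×10⁻⁴ T.
The fields oppose: B = |B₁ − B₂| = 6.48×10⁻⁵ T.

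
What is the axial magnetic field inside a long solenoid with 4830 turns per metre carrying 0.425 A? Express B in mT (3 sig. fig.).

B ≈ 2.58 mT

Inside a long solenoid, B = μ₀nI with n = 4830 turns/m.
B = 4π×10⁻⁷ × 4830 × 0.425 = 2.58×10⁻³ T.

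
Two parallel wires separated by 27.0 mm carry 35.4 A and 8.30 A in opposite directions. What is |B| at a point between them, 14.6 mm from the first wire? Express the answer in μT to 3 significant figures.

Each long wire gives B = μ₀I/(2πd). Distances are d₁ = 0.0146 m and d₂ = 0.0124 m.
B₁ = 4.85×10⁻⁴ T, B₂ = 1.34×10⁻⁴ T.
Between antiparallel currents both contributions point the same way, so they add. B = B₁ + B₂ = 4.85×10⁻⁴ + 1.34×10⁻⁴ = 6.19×10⁻⁴ T.

B ≈ 619 μT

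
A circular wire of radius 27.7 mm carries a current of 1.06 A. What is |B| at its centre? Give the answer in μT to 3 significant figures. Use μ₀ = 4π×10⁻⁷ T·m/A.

B ≈ 24.0 μT

At the centre of a circular loop the Biot–Savart law gives B = μ₀I/(2R).
B = (4π×10⁻⁷ × 1.06) / (2 × 0.0277) = 2.40×10⁻⁵ T.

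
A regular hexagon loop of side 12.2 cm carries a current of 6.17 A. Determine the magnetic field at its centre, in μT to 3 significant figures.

B ≈ 35.0 μT

Each side is a finite straight segment at perpendicular distance d = a/(2 tan(π/6)) = 0.1057 m from the centre, with end-angles ±π/6.
One side contributes B₁ = (μ₀I/4πd)·2 sin(π/6) = 5.84×10⁻⁶ T.
All 6 sides add in the same direction: B = 6 × 5.84×10⁻⁶ = 3.50×10⁻⁵ T.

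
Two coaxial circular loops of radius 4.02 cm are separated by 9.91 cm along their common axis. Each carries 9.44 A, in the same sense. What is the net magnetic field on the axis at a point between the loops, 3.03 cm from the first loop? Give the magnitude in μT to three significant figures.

Each loop contributes B = μ₀IR²/[2(R²+z²)^(3/2)] on the axis, with z measured from that loop.
Loop 1 (z = 0.0303 m): B₁ = 7.51×10⁻⁵ T. Loop 2 (z = 0.0688 m): B₂ = 1.89×10⁻⁵ T.
The fields add: B = B₁ + B₂ = 9.41×10⁻⁵ T.

B ≈ 94.1 μT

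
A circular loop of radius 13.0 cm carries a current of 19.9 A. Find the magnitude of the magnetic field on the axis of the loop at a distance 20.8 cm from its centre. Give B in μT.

B ≈ 14.3 μT

On the axis of a circular loop, B = μ₀IR² / [2(R²+z²)^(3/2)].
R² + z² = (0.13)² + (0.208)² = 0.06016 m², and (R²+z²)^(3/2) = 1.48×10⁻² m³.
B = (4π×10⁻⁷ × 19.9 × 0.0169) / (2 × 1.48×10⁻²) = 1.43×10⁻⁵ T.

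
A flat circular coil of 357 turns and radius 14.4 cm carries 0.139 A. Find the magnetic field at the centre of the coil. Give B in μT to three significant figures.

For an N-turn flat coil, B = Nμ₀I/(2R) with R = 0.144 m.
B = 357 × 6.07×10⁻⁷ T = 2.17×10⁻⁴ T.

B ≈ 217 μT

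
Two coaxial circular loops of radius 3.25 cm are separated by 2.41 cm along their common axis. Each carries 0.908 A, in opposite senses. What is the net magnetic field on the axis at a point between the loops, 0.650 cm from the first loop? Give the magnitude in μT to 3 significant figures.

Each loop contributes B = μ₀IR²/[2(R²+z²)^(3/2)] on the axis, with z measured from that loop.
Loop 1 (z = 0.0065 m): B₁ = 1.66×10⁻⁵ T. Loop 2 (z = 0.0176 m): B₂ = 1.19×10⁻⁵ T.
The fields oppose: B = |B₁ − B₂| = 4.62×10⁻⁶ T.

B ≈ 4.62 μT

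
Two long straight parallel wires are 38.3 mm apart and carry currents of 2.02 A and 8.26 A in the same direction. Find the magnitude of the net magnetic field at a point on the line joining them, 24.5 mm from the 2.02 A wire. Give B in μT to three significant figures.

Each long wire gives B = μ₀I/(2πd). Distances are d₁ = 0.0245 m and d₂ = 0.0138 m.
B₁ = 1.65×10⁻⁵ T, B₂ = 1.20×10⁻⁴ T.
Between parallel currents the two contributions point in opposite directions, so they subtract. B = |B₁ − B₂| = |1.65×10⁻⁵ − 1.20×10⁻⁴| = 1.03×10⁻⁴ T.

B ≈ 103 μT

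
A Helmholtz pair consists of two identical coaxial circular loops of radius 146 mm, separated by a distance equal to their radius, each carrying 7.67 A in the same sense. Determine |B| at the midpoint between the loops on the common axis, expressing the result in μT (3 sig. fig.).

B ≈ 47.2 μT

Each loop contributes B = μ₀IR²/[2(R²+z²)^(3/2)] on the axis, with z measured from that loop.
Loop 1 (z = 0.073 m): B₁ = 2.36×10⁻⁵ T. Loop 2 (z = 0.073 m): B₂ = 2.36×10⁻⁵ T.
The fields add: B = B₁ + B₂ = 4.72×10⁻⁵ T.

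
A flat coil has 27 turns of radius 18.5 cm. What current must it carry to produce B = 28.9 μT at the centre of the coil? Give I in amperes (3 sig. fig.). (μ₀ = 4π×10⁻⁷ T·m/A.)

I ≈ 0.315 A

For an N-turn coil, B = Nμ₀I/(2R) with R = 0.185 m, so I = 2RB/(Nμ₀) = 2 × 0.185 × 2.89×10⁻⁵ / (27 × 4π×10⁻⁷) = 0.315 A.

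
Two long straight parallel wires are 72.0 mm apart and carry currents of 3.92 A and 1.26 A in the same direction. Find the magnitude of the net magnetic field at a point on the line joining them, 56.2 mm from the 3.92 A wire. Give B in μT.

B ≈ 2.00 μT

Each long wire gives B = μ₀I/(2πd). Distances are d₁ = 0.0562 m and d₂ = 0.0158 m.
B₁ = 1.40×10⁻⁵ T, B₂ = 1.59×10⁻⁵ T.
Between parallel currents the two contributions point in opposite directions, so they subtract. B = |B₁ − B₂| = |1.40×10⁻⁵ − 1.59×10⁻⁵| = 2.00×10⁻⁶ T.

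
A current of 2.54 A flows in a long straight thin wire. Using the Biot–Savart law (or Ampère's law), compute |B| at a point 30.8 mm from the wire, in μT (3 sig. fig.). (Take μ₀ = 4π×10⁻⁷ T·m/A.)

B ≈ 16.5 μT

For an infinitely long straight wire, B = μ₀I/(2πd).
B = (4π×10⁻⁷ × 2.54) / (2π × 0.0308) = 1.65×10⁻⁵ T.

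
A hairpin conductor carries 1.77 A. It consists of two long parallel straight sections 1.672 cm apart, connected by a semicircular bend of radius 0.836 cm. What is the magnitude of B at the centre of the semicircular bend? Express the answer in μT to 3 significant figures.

B ≈ 109 μT

The semicircular arc contributes B_arc = μ₀I·π/(4πR) = μ₀I/(4R) = 6.65×10⁻⁵ T.
Each semi-infinite lead is at perpendicular distance R = 0.00836 m from the centre, with the perpendicular foot at its near end, so it contributes μ₀I/(4πR); both point the same way, together 4.23×10⁻⁵ T.
Arc and leads all point the same direction: B = 6.65×10⁻⁵ + 4.23×10⁻⁵ = 1.09×10⁻⁴ T.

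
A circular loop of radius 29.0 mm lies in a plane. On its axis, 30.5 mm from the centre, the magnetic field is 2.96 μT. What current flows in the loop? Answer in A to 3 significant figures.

On the axis of a loop, B = μ₀IR²/[2(R²+z²)^(3/2)], so I = 2B(R²+z²)^(3/2)/(μ₀R²).
R² + z² = 0.000841 + 0.0009302 = 0.001771 m²; raised to 3/2 gives 7.45×10⁻⁵ m³.
I = 2 × 2.96×10⁻⁶ × 7.45×10⁻⁵ / (1.26×10⁻⁶ × 0.000841) = 0.418 A.

I ≈ 0.418 A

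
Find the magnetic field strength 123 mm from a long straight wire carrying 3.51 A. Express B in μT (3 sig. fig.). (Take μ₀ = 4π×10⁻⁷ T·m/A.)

For an infinitely long straight wire, B = μ₀I/(2πd).
B = (4π×10⁻⁷ × 3.51) / (2π × 0.123) = 5.71×10⁻⁶ T.

B ≈ 5.71 μT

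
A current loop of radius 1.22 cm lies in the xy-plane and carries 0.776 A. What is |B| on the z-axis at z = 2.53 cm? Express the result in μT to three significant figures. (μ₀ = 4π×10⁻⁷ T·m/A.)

On the axis of a circular loop, B = μ₀IR² / [2(R²+z²)^(3/2)].
R² + z² = (0.0122)² + (0.0253)² = 0.0007889 m², and (R²+z²)^(3/2) = 2.22×10⁻⁵ m³.
B = (4π×10⁻⁷ × 0.776 × 0.0001488) / (2 × 2.22×10⁻⁵) = 3.27×10⁻⁶ T.

B ≈ 3.27 μT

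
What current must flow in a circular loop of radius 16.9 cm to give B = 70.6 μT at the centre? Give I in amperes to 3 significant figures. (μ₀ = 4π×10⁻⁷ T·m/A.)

I ≈ 19.0 A

At the centre of a circular loop B = μ₀I/(2R), so I = 2RB/μ₀.
With R = 0.169 m, I = 2 × 0.169 × 7.06×10⁻⁵ / (4π×10⁻⁷) = 19.0 A.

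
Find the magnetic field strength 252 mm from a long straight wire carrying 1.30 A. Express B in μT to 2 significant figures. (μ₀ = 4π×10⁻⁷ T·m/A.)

B ≈ 1.0 μT

For an infinitely long straight wire, B = μ₀I/(2πd).
B = (4π×10⁻⁷ × 1.30) / (2π × 0.252) = 1.03×10⁻⁶ T.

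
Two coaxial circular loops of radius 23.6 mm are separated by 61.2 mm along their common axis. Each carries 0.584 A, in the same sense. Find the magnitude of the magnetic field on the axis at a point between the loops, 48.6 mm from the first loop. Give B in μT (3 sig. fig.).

Each loop contributes B = μ₀IR²/[2(R²+z²)^(3/2)] on the axis, with z measured from that loop.
Loop 1 (z = 0.0486 m): B₁ = 1.30×10⁻⁶ T. Loop 2 (z = 0.0126 m): B₂ = 1.07×10⁻⁵ T.
The fields add: B = B₁ + B₂ = 1.20×10⁻⁵ T.

B ≈ 12.0 μT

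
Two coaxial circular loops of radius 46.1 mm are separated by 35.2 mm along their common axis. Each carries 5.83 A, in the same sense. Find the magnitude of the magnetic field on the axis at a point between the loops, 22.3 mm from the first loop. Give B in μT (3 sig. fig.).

B ≈ 129 μT

Each loop contributes B = μ₀IR²/[2(R²+z²)^(3/2)] on the axis, with z measured from that loop.
Loop 1 (z = 0.0223 m): B₁ = 5.80×10⁻⁵ T. Loop 2 (z = 0.0129 m): B₂ = 7.10×10⁻⁵ T.
The fields add: B = B₁ + B₂ = 1.29×10⁻⁴ T.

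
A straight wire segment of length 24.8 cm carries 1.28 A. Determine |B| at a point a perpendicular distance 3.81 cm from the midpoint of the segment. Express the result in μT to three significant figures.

For a finite straight segment, B = (μ₀I/4πd)(sinθ₁ + sinθ₂), where θ₁, θ₂ are the angles from the perpendicular to each end.
The perpendicular from the point meets the wire at its midpoint, so each end is L/2 = 0.124 m away along the wire.
sinθ₁ = 0.124/√(0.124²+0.0381²) = 0.9559; sinθ₂ = 0.124/√(0.124²+0.0381²) = 0.9559.
B = (4π×10⁻⁷ × 1.28) / (4π × 0.0381) × (0.9559 + 0.9559) = 6.42×10⁻⁶ T.

B ≈ 6.42 μT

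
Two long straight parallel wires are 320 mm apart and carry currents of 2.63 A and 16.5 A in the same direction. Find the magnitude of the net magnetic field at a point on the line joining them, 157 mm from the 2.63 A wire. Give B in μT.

Each long wire gives B = μ₀I/(2πd). Distances are d₁ = 0.157 m and d₂ = 0.163 m.
B₁ = 3.35×10⁻⁶ T, B₂ = 2.02×10⁻⁵ T.
Between parallel currents the two contributions point in opposite directions, so they subtract. B = |B₁ − B₂| = |3.35×10⁻⁶ − 2.02×10⁻⁵| = 1.69×10⁻⁵ T.

B ≈ 16.9 μT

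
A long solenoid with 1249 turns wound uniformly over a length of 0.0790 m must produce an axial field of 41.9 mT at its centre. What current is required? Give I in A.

Inside a long solenoid B = μ₀nI with n = 1.581×10⁴ m⁻¹, so I = B/(μ₀n).
I = 4.19×10⁻² / (4π×10⁻⁷ × 1.581×10⁴) = 2.11 A.

I ≈ 2.11 A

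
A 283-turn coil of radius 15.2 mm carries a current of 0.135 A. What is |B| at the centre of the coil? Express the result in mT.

B ≈ 1.58 mT

For an N-turn flat coil, B = Nμ₀I/(2R) with R = 0.0152 m.
B = 283 × 5.58×10⁻⁶ T = 1.58×10⁻³ T.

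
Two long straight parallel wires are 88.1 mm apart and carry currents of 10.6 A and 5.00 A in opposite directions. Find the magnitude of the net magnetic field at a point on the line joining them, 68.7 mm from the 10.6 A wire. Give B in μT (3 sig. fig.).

Each long wire gives B = μ₀I/(2πd). Distances are d₁ = 0.0687 m and d₂ = 0.0194 m.
B₁ = 3.09×10⁻⁵ T, B₂ = 5.15×10⁻⁵ T.
Between antiparallel currents both contributions point the same way, so they add. B = B₁ + B₂ = 3.09×10⁻⁵ + 5.15×10⁻⁵ = 8.24×10⁻⁵ T.

B ≈ 82.4 μT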